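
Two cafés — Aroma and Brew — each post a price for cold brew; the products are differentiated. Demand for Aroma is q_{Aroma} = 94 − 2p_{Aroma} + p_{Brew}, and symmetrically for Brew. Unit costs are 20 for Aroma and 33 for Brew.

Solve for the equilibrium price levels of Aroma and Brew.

Aroma's profit: π = (p_{Aroma} − 20)(94 − 2p_{Aroma} + p_{Brew}).
∂π/∂p_{Aroma} = 134 − 4p_{Aroma} + p_{Brew} = 0 ⇒ p_{Aroma} = 33.5 + 0.25p_{Brew}.
Similarly p_{Brew} = 40 + 0.25p_{Aroma}.
Substituting the second reaction function into the first: p_{Aroma} = 33.5 + 0.25(40 + 0.25p_{Aroma}), which gives 0.9375p_{Aroma} = 43.5 ⇒ p_{Aroma} = 46.4.
Then p_{Brew} = 40 + 0.25·46.4 = 51.6.

46.4, 51.6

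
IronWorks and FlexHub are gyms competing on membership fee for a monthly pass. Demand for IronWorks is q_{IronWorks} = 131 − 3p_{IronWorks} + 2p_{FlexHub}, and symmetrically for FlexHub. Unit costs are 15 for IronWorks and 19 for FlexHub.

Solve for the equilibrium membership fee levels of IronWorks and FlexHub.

44.75, 46.25

IronWorks's profit: π = (p_{IronWorks} − 15)(131 − 3p_{IronWorks} + 2p_{FlexHub}).
∂π/∂p_{IronWorks} = 176 − 6p_{IronWorks} + 2p_{FlexHub} = 0 ⇒ p_{IronWorks} = 88/3 + (1/3)p_{FlexHub}.
Similarly p_{FlexHub} = 94/3 + (1/3)p_{IronWorks}.
Solving the two reaction functions simultaneously: (1 − (1/3)(1/3))p_{IronWorks} = 88/3 + (1/3)·(94/3), so (8/9)p_{IronWorks} = 358/9 and p_{IronWorks} = 44.75.
Then p_{FlexHub} = 94/3 + (1/3)·44.75 = 46.25.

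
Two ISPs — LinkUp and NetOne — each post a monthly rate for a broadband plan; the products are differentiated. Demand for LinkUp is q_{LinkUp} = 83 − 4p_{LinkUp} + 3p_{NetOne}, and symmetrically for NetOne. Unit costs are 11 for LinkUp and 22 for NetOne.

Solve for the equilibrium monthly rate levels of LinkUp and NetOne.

LinkUp's profit: π = (p_{LinkUp} − 11)(83 − 4p_{LinkUp} + 3p_{NetOne}).
∂π/∂p_{LinkUp} = 127 − 8p_{LinkUp} + 3p_{NetOne} = 0 ⇒ p_{LinkUp} = 15.875 + 0.375p_{NetOne}.
Similarly p_{NetOne} = 21.375 + 0.375p_{LinkUp}.
Plugging p_{NetOne} into LinkUp's best response: p_{LinkUp} = 15.875 + 0.375(21.375 + 0.375p_{LinkUp}) ⇒ (55/64)p_{LinkUp} = 1529/64, so p_{LinkUp} = 27.8.
Then p_{NetOne} = 21.375 + 0.375·27.8 = 31.8.

27.8, 31.8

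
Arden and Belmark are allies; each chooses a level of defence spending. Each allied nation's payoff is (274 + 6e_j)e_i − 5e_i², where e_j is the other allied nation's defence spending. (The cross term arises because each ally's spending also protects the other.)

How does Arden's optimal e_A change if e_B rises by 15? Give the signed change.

9

Arden's payoff is (274 + 6e_B)e_A − 5e_A².
∂π/∂e_A = 274 + 6e_B − 10e_A = 0, so e_A = 27.4 + 0.6e_B.
The reaction-function slope is 0.6, so a 15-unit rise in e_B moves e_A by 0.6 × 15 = 9. Arden's best response rises — the actions are strategic complements.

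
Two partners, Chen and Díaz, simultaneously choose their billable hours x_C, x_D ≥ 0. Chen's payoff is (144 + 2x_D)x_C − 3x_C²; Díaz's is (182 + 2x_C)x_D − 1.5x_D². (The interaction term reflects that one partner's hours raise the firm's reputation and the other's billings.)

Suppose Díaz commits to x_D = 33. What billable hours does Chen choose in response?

35

Expanding Chen's payoff: 144x_C + 2x_Dx_C − 3x_C².
∂π/∂x_C = 144 + 2x_D − 6x_C = 0, so x_C = 24 + (1/3)x_D.
At x_D = 33: x_C = 24 + (1/3)·33 = 35.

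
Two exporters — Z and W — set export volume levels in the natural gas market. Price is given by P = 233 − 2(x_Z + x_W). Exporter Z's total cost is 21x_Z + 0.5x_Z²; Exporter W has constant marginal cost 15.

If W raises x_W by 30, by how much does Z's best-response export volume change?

-12

Exporter Z's profit: π = x_Z(233 − 2(x_Z + x_W)) − 21x_Z − 0.5x_Z².
∂π/∂x_Z = 212 − 5x_Z − 2x_W = 0, so x_Z = 42.4 − 0.4x_W.
The reaction-function slope is −0.4, so a 30-unit rise in x_W moves x_Z by −0.4 × 30 = −12. Z's best response falls — the actions are strategic substitutes.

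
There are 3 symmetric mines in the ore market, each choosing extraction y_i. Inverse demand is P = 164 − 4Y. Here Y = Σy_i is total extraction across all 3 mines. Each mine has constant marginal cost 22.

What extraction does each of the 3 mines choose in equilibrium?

8.875

A representative mine's profit is π_i = y_i(164 − 4Y) − 22y_i, with Y = y_i + Σ_{j≠i} y_j.
First-order condition: 142 − 8y_i − 4Σ_{j≠i} y_j = 0.
In a symmetric equilibrium every mine chooses the same y, so Σ_{j≠i} y_j = 2y. The condition becomes 142 − 16y = 0, giving y = 142/16 = 8.875.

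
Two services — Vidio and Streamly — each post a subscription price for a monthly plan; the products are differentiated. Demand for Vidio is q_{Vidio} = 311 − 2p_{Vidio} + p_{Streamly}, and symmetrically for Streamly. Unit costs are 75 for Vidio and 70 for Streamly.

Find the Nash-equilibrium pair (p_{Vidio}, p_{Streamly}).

153, 151

Vidio's profit: π = (p_{Vidio} − 75)(311 − 2p_{Vidio} + p_{Streamly}).
∂π/∂p_{Vidio} = 461 − 4p_{Vidio} + p_{Streamly} = 0 ⇒ p_{Vidio} = 115.25 + 0.25p_{Streamly}.
Similarly p_{Streamly} = 112.75 + 0.25p_{Vidio}.
Solving the two reaction functions simultaneously: (1 − (0.25)(0.25))p_{Vidio} = 115.25 + 0.25·112.75, so 0.9375p_{Vidio} = 143.4375 and p_{Vidio} = 153.
Then p_{Streamly} = 112.75 + 0.25·153 = 151.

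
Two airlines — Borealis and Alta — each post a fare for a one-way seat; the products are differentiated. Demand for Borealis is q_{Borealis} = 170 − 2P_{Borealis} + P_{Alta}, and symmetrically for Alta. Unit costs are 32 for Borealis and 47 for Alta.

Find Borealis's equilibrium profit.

4608

Borealis's profit: π = (P_{Borealis} − 32)(170 − 2P_{Borealis} + P_{Alta}).
∂π/∂P_{Borealis} = 234 − 4P_{Borealis} + P_{Alta} = 0 ⇒ P_{Borealis} = 58.5 + 0.25P_{Alta}.
Similarly P_{Alta} = 66 + 0.25P_{Borealis}.
Substituting the second reaction function into the first: P_{Borealis} = 58.5 + 0.25(66 + 0.25P_{Borealis}), which gives 0.9375P_{Borealis} = 75 ⇒ P_{Borealis} = 80.
Then P_{Alta} = 66 + 0.25·80 = 86.
q_{Borealis} = 170 − 2·80 + 86 = 96.
Profit = (80 − 32)·96 = 4608.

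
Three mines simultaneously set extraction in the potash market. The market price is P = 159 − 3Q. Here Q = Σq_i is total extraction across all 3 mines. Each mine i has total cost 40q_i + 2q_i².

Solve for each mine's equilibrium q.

A representative mine's profit is π_i = q_i(159 − 3Q) − 40q_i − 2q_i², with Q = q_i + Σ_{j≠i} q_j.
First-order condition: 119 − 10q_i − 3Σ_{j≠i} q_j = 0.
With identical mines, set every q_j = q: then 119 − 10q − 6q = 0, i.e. q = 119/16 = 7.4375.

7.4375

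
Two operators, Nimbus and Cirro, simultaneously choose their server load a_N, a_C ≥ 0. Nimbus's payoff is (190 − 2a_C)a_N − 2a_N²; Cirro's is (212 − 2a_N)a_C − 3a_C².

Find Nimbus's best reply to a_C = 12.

41.5

Expanding Nimbus's payoff: 190a_N − 2a_Ca_N − 2a_N².
∂π/∂a_N = 190 − 2a_C − 4a_N = 0, so a_N = 47.5 − 0.5a_C.
At a_C = 12: a_N = 47.5 − 0.5·12 = 41.5.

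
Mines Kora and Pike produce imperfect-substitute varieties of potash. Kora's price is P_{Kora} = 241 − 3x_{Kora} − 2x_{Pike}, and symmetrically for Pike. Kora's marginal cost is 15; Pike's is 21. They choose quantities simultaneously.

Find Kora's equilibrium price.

100.875

Mine Kora's profit: π = x_{Kora}(241 − 3x_{Kora} − 2x_{Pike}) − 15x_{Kora}.
∂π/∂x_{Kora} = 226 − 6x_{Kora} − 2x_{Pike} = 0 ⇒ x_{Kora} = 113/3 − (1/3)x_{Pike}.
Similarly x_{Pike} = 110/3 − (1/3)x_{Kora}.
Solving the two reaction functions simultaneously: (1 − (−1/3)(−1/3))x_{Kora} = 113/3 − (1/3)·(110/3), so (8/9)x_{Kora} = 229/9 and x_{Kora} = 28.625.
Then x_{Pike} = 110/3 − (1/3)·28.625 = 27.125.
P_{Kora} = 241 − 3·28.625 − 2·27.125 = 100.875.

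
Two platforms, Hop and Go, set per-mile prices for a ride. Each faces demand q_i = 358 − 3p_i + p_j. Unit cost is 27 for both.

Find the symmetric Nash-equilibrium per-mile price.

Hop's profit: π = (p_{Hop} − 27)(358 − 3p_{Hop} + p_{Go}).
∂π/∂p_{Hop} = 439 − 6p_{Hop} + p_{Go} = 0 ⇒ p_{Hop} = 439/6 + (1/6)p_{Go}.
Setting p_{Hop} = p_{Go} in the reaction function: p_{Hop} = 439/6 + (1/6)p_{Hop}, so p_{Hop} = (439/6) / (5/6) = 87.8.

87.8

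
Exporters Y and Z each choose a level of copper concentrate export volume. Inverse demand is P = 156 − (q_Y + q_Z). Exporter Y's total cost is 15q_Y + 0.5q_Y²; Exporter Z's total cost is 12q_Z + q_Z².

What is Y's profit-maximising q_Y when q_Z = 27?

Exporter Y's profit: π = q_Y(156 − (q_Y + q_Z)) − 15q_Y − 0.5q_Y².
∂π/∂q_Y = 141 − 3q_Y − q_Z = 0, so q_Y = 47 − (1/3)q_Z.
At q_Z = 27: q_Y = 47 − (1/3)·27 = 38.

38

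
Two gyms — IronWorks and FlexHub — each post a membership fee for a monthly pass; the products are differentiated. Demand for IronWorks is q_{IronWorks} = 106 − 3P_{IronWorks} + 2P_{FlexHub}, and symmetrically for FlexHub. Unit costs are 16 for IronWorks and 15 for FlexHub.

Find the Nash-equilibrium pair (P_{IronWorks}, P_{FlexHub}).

IronWorks's profit: π = (P_{IronWorks} − 16)(106 − 3P_{IronWorks} + 2P_{FlexHub}).
∂π/∂P_{IronWorks} = 154 − 6P_{IronWorks} + 2P_{FlexHub} = 0 ⇒ P_{IronWorks} = 77/3 + (1/3)P_{FlexHub}.
Similarly P_{FlexHub} = 151/6 + (1/3)P_{IronWorks}.
Substituting the second reaction function into the first: P_{IronWorks} = 77/3 + (1/3)(151/6 + (1/3)P_{IronWorks}), which gives (8/9)P_{IronWorks} = 613/18 ⇒ P_{IronWorks} = 38.3125.
Then P_{FlexHub} = 151/6 + (1/3)·38.3125 = 37.9375.

38.3125, 37.9375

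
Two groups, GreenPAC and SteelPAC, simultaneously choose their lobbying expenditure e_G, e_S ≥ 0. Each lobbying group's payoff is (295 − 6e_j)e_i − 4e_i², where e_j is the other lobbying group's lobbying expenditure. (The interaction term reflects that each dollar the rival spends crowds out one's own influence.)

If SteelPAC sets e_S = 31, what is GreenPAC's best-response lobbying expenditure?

GreenPAC's payoff is (295 − 6e_S)e_G − 4e_G².
∂π/∂e_G = 295 − 6e_S − 8e_G = 0, so e_G = 36.875 − 0.75e_S.
At e_S = 31: e_G = 36.875 − 0.75·31 = 13.625.

13.625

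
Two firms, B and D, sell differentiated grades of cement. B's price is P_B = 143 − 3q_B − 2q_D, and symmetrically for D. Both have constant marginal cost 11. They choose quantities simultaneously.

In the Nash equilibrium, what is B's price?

Firm B's profit: π = q_B(143 − 3q_B − 2q_D) − 11q_B.
∂π/∂q_B = 132 − 6q_B − 2q_D = 0 ⇒ q_B = 22 − (1/3)q_D.
Setting q_B = q_D in the reaction function: q_B = 22 − (1/3)q_B, so q_B = 22 / (4/3) = 16.5.
P_B = 143 − 3·16.5 − 2·16.5 = 60.5.

60.5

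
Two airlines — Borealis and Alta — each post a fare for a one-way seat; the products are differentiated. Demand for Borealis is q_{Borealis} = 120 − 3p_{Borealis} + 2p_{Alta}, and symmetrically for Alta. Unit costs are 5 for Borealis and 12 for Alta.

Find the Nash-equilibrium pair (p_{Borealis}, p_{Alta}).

Borealis's profit: π = (p_{Borealis} − 5)(120 − 3p_{Borealis} + 2p_{Alta}).
∂π/∂p_{Borealis} = 135 − 6p_{Borealis} + 2p_{Alta} = 0 ⇒ p_{Borealis} = 22.5 + (1/3)p_{Alta}.
Similarly p_{Alta} = 26 + (1/3)p_{Borealis}.
Plugging p_{Alta} into Borealis's best response: p_{Borealis} = 22.5 + (1/3)(26 + (1/3)p_{Borealis}) ⇒ (8/9)p_{Borealis} = 187/6, so p_{Borealis} = 35.0625.
Then p_{Alta} = 26 + (1/3)·35.0625 = 37.6875.

35.0625, 37.6875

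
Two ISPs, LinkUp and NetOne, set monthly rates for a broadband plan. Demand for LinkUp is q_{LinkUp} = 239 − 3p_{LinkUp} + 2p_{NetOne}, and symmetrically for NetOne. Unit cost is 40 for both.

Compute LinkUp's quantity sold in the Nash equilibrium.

149.25

LinkUp's profit: π = (p_{LinkUp} − 40)(239 − 3p_{LinkUp} + 2p_{NetOne}).
∂π/∂p_{LinkUp} = 359 − 6p_{LinkUp} + 2p_{NetOne} = 0 ⇒ p_{LinkUp} = 359/6 + (1/3)p_{NetOne}.
By symmetry p_{NetOne} = p_{LinkUp}; substituting into the reaction function, (2/3)p_{LinkUp} = 359/6 and p_{LinkUp} = 89.75.
q_{LinkUp} = 239 − 3·89.75 + 2·89.75 = 149.25.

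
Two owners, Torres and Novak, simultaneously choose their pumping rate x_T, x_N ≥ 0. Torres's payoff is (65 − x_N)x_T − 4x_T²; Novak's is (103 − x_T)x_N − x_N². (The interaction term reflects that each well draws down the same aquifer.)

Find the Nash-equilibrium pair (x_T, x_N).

Expanding Torres's payoff: 65x_T − x_Nx_T − 4x_T².
∂π/∂x_T = 65 − x_N − 8x_T = 0, so x_T = 8.125 − 0.125x_N.
Likewise for Novak: x_N = 51.5 − 0.5x_T.
Solving the two reaction functions simultaneously: (1 − (−0.125)(−0.5))x_T = 8.125 − 0.125·51.5, so 0.9375x_T = 1.6875 and x_T = 1.8.
Then x_N = 51.5 − 0.5·1.8 = 50.6.

1.8, 50.6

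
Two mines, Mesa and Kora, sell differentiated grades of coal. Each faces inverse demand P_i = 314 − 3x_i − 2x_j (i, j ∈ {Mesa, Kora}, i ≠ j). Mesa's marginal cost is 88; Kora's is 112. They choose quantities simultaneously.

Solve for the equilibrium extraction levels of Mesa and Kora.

29.75, 23.75

Mine Mesa's profit: π = x_{Mesa}(314 − 3x_{Mesa} − 2x_{Kora}) − 88x_{Mesa}.
∂π/∂x_{Mesa} = 226 − 6x_{Mesa} − 2x_{Kora} = 0 ⇒ x_{Mesa} = 113/3 − (1/3)x_{Kora}.
Similarly x_{Kora} = 101/3 − (1/3)x_{Mesa}.
Plugging x_{Kora} into Mesa's best response: x_{Mesa} = 113/3 − (1/3)(101/3 − (1/3)x_{Mesa}) ⇒ (8/9)x_{Mesa} = 238/9, so x_{Mesa} = 29.75.
Then x_{Kora} = 101/3 − (1/3)·29.75 = 23.75.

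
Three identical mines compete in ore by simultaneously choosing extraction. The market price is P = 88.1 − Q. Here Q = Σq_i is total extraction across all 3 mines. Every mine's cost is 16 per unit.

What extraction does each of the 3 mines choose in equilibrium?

18.025

A representative mine's profit is π_i = q_i(88.1 − Q) − 16q_i, with Q = q_i + Σ_{j≠i} q_j.
First-order condition: 72.1 − 2q_i − Σ_{j≠i} q_j = 0.
In a symmetric equilibrium every mine chooses the same q, so Σ_{j≠i} q_j = 2q. The condition becomes 72.1 − 4q = 0, giving q = 72.1/4 = 18.025.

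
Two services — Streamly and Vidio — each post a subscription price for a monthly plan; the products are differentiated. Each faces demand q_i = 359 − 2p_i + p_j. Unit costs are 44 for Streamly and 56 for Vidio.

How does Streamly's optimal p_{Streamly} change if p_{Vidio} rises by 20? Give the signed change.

5

Streamly's profit: π = (p_{Streamly} − 44)(359 − 2p_{Streamly} + p_{Vidio}).
∂π/∂p_{Streamly} = 447 − 4p_{Streamly} + p_{Vidio} = 0 ⇒ p_{Streamly} = 111.75 + 0.25p_{Vidio}.
The reaction-function slope is 0.25, so a 20-unit rise in p_{Vidio} moves p_{Streamly} by 0.25 × 20 = 5. Streamly's best response rises — the actions are strategic complements.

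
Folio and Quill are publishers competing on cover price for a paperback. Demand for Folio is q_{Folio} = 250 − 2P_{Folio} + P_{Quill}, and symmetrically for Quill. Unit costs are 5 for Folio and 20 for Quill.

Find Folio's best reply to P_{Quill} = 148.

Folio's profit: π = (P_{Folio} − 5)(250 − 2P_{Folio} + P_{Quill}).
∂π/∂P_{Folio} = 260 − 4P_{Folio} + P_{Quill} = 0 ⇒ P_{Folio} = 65 + 0.25P_{Quill}.
At P_{Quill} = 148: P_{Folio} = 65 + 0.25·148 = 102.

102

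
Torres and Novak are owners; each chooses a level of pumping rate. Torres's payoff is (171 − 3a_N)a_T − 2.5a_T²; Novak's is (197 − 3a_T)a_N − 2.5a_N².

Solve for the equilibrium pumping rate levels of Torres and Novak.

16.5, 29.5

Expanding Torres's payoff: 171a_T − 3a_Na_T − 2.5a_T².
∂π/∂a_T = 171 − 3a_N − 5a_T = 0, so a_T = 34.2 − 0.6a_N.
Likewise for Novak: a_N = 39.4 − 0.6a_T.
Solving the two reaction functions simultaneously: (1 − (−0.6)(−0.6))a_T = 34.2 − 0.6·39.4, so 0.64a_T = 10.56 and a_T = 16.5.
Then a_N = 39.4 − 0.6·16.5 = 29.5.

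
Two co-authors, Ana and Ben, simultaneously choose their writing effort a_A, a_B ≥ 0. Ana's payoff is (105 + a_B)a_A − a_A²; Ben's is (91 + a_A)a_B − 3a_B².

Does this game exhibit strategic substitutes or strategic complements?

Expanding Ana's payoff: 105a_A + a_Ba_A − a_A².
∂π/∂a_A = 105 + a_B − 2a_A = 0, so a_A = 52.5 + 0.5a_B.
The best-response slope da_A/da_B = 0.5 > 0: the reaction function is upward-sloping, so the choices are strategic complements.

strategic complements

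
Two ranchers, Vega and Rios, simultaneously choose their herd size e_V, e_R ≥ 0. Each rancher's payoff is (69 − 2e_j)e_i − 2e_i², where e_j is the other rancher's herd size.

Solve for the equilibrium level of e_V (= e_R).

Vega's payoff is (69 − 2e_R)e_V − 2e_V².
∂π/∂e_V = 69 − 2e_R − 4e_V = 0, so e_V = 17.25 − 0.5e_R.
Setting e_V = e_R in the reaction function: e_V = 17.25 − 0.5e_V, so e_V = 17.25 / 1.5 = 11.5.

11.5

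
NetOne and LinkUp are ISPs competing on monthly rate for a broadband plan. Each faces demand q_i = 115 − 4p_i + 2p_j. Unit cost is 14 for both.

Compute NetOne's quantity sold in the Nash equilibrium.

58

NetOne's profit: π = (p_{NetOne} − 14)(115 − 4p_{NetOne} + 2p_{LinkUp}).
∂π/∂p_{NetOne} = 171 − 8p_{NetOne} + 2p_{LinkUp} = 0 ⇒ p_{NetOne} = 21.375 + 0.25p_{LinkUp}.
The game is symmetric, so in equilibrium p_{LinkUp} = p_{NetOne}: the reaction function gives 0.75p_{NetOne} = 21.375, hence p_{NetOne} = 28.5.
q_{NetOne} = 115 − 4·28.5 + 2·28.5 = 58.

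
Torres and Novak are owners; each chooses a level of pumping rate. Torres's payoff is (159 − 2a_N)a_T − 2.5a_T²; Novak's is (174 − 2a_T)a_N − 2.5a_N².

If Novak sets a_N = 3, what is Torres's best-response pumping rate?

30.6

Expanding Torres's payoff: 159a_T − 2a_Na_T − 2.5a_T².
∂π/∂a_T = 159 − 2a_N − 5a_T = 0, so a_T = 31.8 − 0.4a_N.
At a_N = 3: a_T = 31.8 − 0.4·3 = 30.6.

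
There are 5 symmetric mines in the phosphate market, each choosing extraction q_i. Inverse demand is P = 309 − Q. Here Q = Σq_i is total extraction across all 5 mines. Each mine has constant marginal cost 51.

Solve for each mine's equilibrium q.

43

A representative mine's profit is π_i = q_i(309 − Q) − 51q_i, with Q = q_i + Σ_{j≠i} q_j.
First-order condition: 258 − 2q_i − Σ_{j≠i} q_j = 0.
With identical mines, set every q_j = q: then 258 − 2q − 4q = 0, i.e. q = 258/6 = 43.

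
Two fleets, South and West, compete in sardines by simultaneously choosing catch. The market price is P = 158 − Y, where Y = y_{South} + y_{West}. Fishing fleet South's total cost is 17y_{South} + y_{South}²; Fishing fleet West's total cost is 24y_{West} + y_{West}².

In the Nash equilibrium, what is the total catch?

55

Fishing fleet South's profit: π = y_{South}(158 − (y_{South} + y_{West})) − 17y_{South} − y_{South}².
∂π/∂y_{South} = 141 − 4y_{South} − y_{West} = 0, so y_{South} = 35.25 − 0.25y_{West}.
By the same steps for West: y_{West} = 33.5 − 0.25y_{South}.
Solving the two reaction functions simultaneously: (1 − (−0.25)(−0.25))y_{South} = 35.25 − 0.25·33.5, so 0.9375y_{South} = 26.875 and y_{South} = 86/3.
Then y_{West} = 33.5 − 0.25·(86/3) = 79/3.
Total catch: 86/3 + 79/3 = 55.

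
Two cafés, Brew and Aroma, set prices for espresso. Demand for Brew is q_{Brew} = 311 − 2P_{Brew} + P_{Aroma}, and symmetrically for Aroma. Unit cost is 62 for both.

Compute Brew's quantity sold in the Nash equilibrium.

166

Brew's profit: π = (P_{Brew} − 62)(311 − 2P_{Brew} + P_{Aroma}).
∂π/∂P_{Brew} = 435 − 4P_{Brew} + P_{Aroma} = 0 ⇒ P_{Brew} = 108.75 + 0.25P_{Aroma}.
The game is symmetric, so in equilibrium P_{Aroma} = P_{Brew}: the reaction function gives 0.75P_{Brew} = 108.75, hence P_{Brew} = 145.
q_{Brew} = 311 − 2·145 + 145 = 166.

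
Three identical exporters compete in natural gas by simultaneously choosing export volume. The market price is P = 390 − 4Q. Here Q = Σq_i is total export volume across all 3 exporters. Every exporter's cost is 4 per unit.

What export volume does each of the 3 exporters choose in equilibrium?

A representative exporter's profit is π_i = q_i(390 − 4Q) − 4q_i, with Q = q_i + Σ_{j≠i} q_j.
First-order condition: 386 − 8q_i − 4Σ_{j≠i} q_j = 0.
In a symmetric equilibrium every exporter chooses the same q, so Σ_{j≠i} q_j = 2q. The condition becomes 386 − 16q = 0, giving q = 386/16 = 24.125.

24.125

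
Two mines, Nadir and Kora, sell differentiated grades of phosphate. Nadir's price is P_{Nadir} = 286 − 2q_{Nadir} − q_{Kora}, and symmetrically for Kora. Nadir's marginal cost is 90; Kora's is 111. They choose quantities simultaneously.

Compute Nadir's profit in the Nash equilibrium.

3296.72

Mine Nadir's profit: π = q_{Nadir}(286 − 2q_{Nadir} − q_{Kora}) − 90q_{Nadir}.
∂π/∂q_{Nadir} = 196 − 4q_{Nadir} − q_{Kora} = 0 ⇒ q_{Nadir} = 49 − 0.25q_{Kora}.
Similarly q_{Kora} = 43.75 − 0.25q_{Nadir}.
Substituting the second reaction function into the first: q_{Nadir} = 49 − 0.25(43.75 − 0.25q_{Nadir}), which gives 0.9375q_{Nadir} = 38.0625 ⇒ q_{Nadir} = 40.6.
Then q_{Kora} = 43.75 − 0.25·40.6 = 33.6.
P_{Nadir} = 286 − 2·40.6 − 33.6 = 171.2.
Profit = (171.2 − 90)·40.6 = 3296.72.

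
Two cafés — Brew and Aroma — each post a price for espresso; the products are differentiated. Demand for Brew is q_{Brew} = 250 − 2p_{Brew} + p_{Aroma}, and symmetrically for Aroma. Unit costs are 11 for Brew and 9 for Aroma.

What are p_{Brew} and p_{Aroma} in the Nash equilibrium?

Brew's profit: π = (p_{Brew} − 11)(250 − 2p_{Brew} + p_{Aroma}).
∂π/∂p_{Brew} = 272 − 4p_{Brew} + p_{Aroma} = 0 ⇒ p_{Brew} = 68 + 0.25p_{Aroma}.
Similarly p_{Aroma} = 67 + 0.25p_{Brew}.
Solving the two reaction functions simultaneously: (1 − (0.25)(0.25))p_{Brew} = 68 + 0.25·67, so 0.9375p_{Brew} = 84.75 and p_{Brew} = 90.4.
Then p_{Aroma} = 67 + 0.25·90.4 = 89.6.

90.4, 89.6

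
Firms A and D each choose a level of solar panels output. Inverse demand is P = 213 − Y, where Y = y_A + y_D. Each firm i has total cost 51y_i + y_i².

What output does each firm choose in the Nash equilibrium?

32.4

Firm A's profit: π = y_A(213 − (y_A + y_D)) − 51y_A − y_A².
∂π/∂y_A = 162 − 4y_A − y_D = 0, so y_A = 40.5 − 0.25y_D.
By symmetry y_D = y_A; substituting into the reaction function, 1.25y_A = 40.5 and y_A = 32.4.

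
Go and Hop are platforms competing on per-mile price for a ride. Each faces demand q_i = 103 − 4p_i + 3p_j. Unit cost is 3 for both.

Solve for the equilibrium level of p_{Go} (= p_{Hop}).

Go's profit: π = (p_{Go} − 3)(103 − 4p_{Go} + 3p_{Hop}).
∂π/∂p_{Go} = 115 − 8p_{Go} + 3p_{Hop} = 0 ⇒ p_{Go} = 14.375 + 0.375p_{Hop}.
The game is symmetric, so in equilibrium p_{Hop} = p_{Go}: the reaction function gives 0.625p_{Go} = 14.375, hence p_{Go} = 23.

23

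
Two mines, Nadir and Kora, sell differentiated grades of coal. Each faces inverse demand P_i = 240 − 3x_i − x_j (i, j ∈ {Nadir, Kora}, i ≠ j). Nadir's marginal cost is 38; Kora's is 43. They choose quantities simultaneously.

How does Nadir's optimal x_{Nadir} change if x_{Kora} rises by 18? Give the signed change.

Mine Nadir's profit: π = x_{Nadir}(240 − 3x_{Nadir} − x_{Kora}) − 38x_{Nadir}.
∂π/∂x_{Nadir} = 202 − 6x_{Nadir} − x_{Kora} = 0 ⇒ x_{Nadir} = 101/3 − (1/6)x_{Kora}.
The reaction-function slope is −1/6, so an 18-unit rise in x_{Kora} moves x_{Nadir} by −1/6 × 18 = −3. Nadir's best response falls — the actions are strategic substitutes.

-3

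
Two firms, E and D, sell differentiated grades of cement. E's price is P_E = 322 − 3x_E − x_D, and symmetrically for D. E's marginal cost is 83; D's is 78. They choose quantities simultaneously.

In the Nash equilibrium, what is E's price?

Firm E's profit: π = x_E(322 − 3x_E − x_D) − 83x_E.
∂π/∂x_E = 239 − 6x_E − x_D = 0 ⇒ x_E = 239/6 − (1/6)x_D.
Similarly x_D = 122/3 − (1/6)x_E.
Substituting the second reaction function into the first: x_E = 239/6 − (1/6)(122/3 − (1/6)x_E), which gives (35/36)x_E = 595/18 ⇒ x_E = 34.
Then x_D = 122/3 − (1/6)·34 = 35.
P_E = 322 − 3·34 − 35 = 185.

185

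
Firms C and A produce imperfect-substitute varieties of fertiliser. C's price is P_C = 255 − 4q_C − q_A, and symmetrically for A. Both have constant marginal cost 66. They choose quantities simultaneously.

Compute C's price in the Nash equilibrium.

150

Firm C's profit: π = q_C(255 − 4q_C − q_A) − 66q_C.
∂π/∂q_C = 189 − 8q_C − q_A = 0 ⇒ q_C = 23.625 − 0.125q_A.
By symmetry q_A = q_C; substituting into the reaction function, 1.125q_C = 23.625 and q_C = 21.
P_C = 255 − 4·21 − 21 = 150.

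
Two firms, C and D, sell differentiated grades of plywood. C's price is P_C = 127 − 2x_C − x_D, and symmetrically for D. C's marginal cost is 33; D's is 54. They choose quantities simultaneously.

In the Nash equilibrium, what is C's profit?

816.08

Firm C's profit: π = x_C(127 − 2x_C − x_D) − 33x_C.
∂π/∂x_C = 94 − 4x_C − x_D = 0 ⇒ x_C = 23.5 − 0.25x_D.
Similarly x_D = 18.25 − 0.25x_C.
Solving the two reaction functions simultaneously: (1 − (−0.25)(−0.25))x_C = 23.5 − 0.25·18.25, so 0.9375x_C = 18.9375 and x_C = 20.2.
Then x_D = 18.25 − 0.25·20.2 = 13.2.
P_C = 127 − 2·20.2 − 13.2 = 73.4.
Profit = (73.4 − 33)·20.2 = 816.08.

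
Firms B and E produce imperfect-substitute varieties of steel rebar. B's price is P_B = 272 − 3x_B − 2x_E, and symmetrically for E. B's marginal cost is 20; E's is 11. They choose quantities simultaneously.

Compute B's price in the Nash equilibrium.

112.8125

Firm B's profit: π = x_B(272 − 3x_B − 2x_E) − 20x_B.
∂π/∂x_B = 252 − 6x_B − 2x_E = 0 ⇒ x_B = 42 − (1/3)x_E.
Similarly x_E = 43.5 − (1/3)x_B.
Substituting the second reaction function into the first: x_B = 42 − (1/3)(43.5 − (1/3)x_B), which gives (8/9)x_B = 27.5 ⇒ x_B = 30.9375.
Then x_E = 43.5 − (1/3)·30.9375 = 33.1875.
P_B = 272 − 3·30.9375 − 2·33.1875 = 112.8125.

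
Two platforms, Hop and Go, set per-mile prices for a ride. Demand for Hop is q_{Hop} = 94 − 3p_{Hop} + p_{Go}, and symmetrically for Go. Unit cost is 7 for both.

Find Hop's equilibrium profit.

768

Hop's profit: π = (p_{Hop} − 7)(94 − 3p_{Hop} + p_{Go}).
∂π/∂p_{Hop} = 115 − 6p_{Hop} + p_{Go} = 0 ⇒ p_{Hop} = 115/6 + (1/6)p_{Go}.
Setting p_{Hop} = p_{Go} in the reaction function: p_{Hop} = 115/6 + (1/6)p_{Hop}, so p_{Hop} = (115/6) / (5/6) = 23.
q_{Hop} = 94 − 3·23 + 23 = 48.
Profit = (23 − 7)·48 = 768.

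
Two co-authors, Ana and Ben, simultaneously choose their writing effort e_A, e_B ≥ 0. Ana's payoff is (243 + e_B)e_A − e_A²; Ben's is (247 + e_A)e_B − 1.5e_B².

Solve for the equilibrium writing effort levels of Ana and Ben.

Expanding Ana's payoff: 243e_A + e_Be_A − e_A².
∂π/∂e_A = 243 + e_B − 2e_A = 0, so e_A = 121.5 + 0.5e_B.
Likewise for Ben: e_B = 247/3 + (1/3)e_A.
Substituting the second reaction function into the first: e_A = 121.5 + 0.5(247/3 + (1/3)e_A), which gives (5/6)e_A = 488/3 ⇒ e_A = 195.2.
Then e_B = 247/3 + (1/3)·195.2 = 147.4.

195.2, 147.4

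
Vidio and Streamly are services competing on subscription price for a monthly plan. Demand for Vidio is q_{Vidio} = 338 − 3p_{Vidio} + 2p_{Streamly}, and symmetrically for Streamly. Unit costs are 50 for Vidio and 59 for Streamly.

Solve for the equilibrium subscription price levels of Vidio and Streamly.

Vidio's profit: π = (p_{Vidio} − 50)(338 − 3p_{Vidio} + 2p_{Streamly}).
∂π/∂p_{Vidio} = 488 − 6p_{Vidio} + 2p_{Streamly} = 0 ⇒ p_{Vidio} = 244/3 + (1/3)p_{Streamly}.
Similarly p_{Streamly} = 515/6 + (1/3)p_{Vidio}.
Substituting the second reaction function into the first: p_{Vidio} = 244/3 + (1/3)(515/6 + (1/3)p_{Vidio}), which gives (8/9)p_{Vidio} = 1979/18 ⇒ p_{Vidio} = 123.6875.
Then p_{Streamly} = 515/6 + (1/3)·123.6875 = 127.0625.

123.6875, 127.0625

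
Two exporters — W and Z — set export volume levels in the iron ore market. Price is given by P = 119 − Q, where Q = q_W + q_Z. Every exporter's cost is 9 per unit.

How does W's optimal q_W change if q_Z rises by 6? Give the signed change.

Exporter W's profit: π = q_W(119 − (q_W + q_Z)) − 9q_W.
∂π/∂q_W = 110 − 2q_W − q_Z = 0, so q_W = 55 − 0.5q_Z.
The reaction-function slope is −0.5, so a 6-unit rise in q_Z moves q_W by −0.5 × 6 = −3. W's best response falls — the actions are strategic substitutes.

-3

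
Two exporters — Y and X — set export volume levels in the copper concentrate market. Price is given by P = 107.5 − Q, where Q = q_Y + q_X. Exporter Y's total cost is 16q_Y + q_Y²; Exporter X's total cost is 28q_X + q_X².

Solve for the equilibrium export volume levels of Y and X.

Exporter Y's profit: π = q_Y(107.5 − (q_Y + q_X)) − 16q_Y − q_Y².
∂π/∂q_Y = 91.5 − 4q_Y − q_X = 0, so q_Y = 22.875 − 0.25q_X.
By the same steps for X: q_X = 19.875 − 0.25q_Y.
Substituting the second reaction function into the first: q_Y = 22.875 − 0.25(19.875 − 0.25q_Y), which gives 0.9375q_Y = 573/32 ⇒ q_Y = 19.1.
Then q_X = 19.875 − 0.25·19.1 = 15.1.

19.1, 15.1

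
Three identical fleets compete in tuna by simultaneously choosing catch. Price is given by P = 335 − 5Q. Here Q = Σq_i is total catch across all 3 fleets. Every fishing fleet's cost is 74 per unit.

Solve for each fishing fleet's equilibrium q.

13.05

A representative fishing fleet's profit is π_i = q_i(335 − 5Q) − 74q_i, with Q = q_i + Σ_{j≠i} q_j.
First-order condition: 261 − 10q_i − 5Σ_{j≠i} q_j = 0.
Imposing symmetry (q_j = q for all j) turns Σ_{j≠i} q_j into 2q, so 261 = 20q and q = 13.05.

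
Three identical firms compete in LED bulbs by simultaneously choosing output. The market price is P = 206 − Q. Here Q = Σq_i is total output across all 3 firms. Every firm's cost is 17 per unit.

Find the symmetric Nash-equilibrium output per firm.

A representative firm's profit is π_i = q_i(206 − Q) − 17q_i, with Q = q_i + Σ_{j≠i} q_j.
First-order condition: 189 − 2q_i − Σ_{j≠i} q_j = 0.
Imposing symmetry (q_j = q for all j) turns Σ_{j≠i} q_j into 2q, so 189 = 4q and q = 47.25.

47.25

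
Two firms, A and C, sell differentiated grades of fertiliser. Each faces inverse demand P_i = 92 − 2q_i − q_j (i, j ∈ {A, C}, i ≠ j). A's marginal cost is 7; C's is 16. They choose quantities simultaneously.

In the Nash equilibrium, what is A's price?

Firm A's profit: π = q_A(92 − 2q_A − q_C) − 7q_A.
∂π/∂q_A = 85 − 4q_A − q_C = 0 ⇒ q_A = 21.25 − 0.25q_C.
Similarly q_C = 19 − 0.25q_A.
Substituting the second reaction function into the first: q_A = 21.25 − 0.25(19 − 0.25q_A), which gives 0.9375q_A = 16.5 ⇒ q_A = 17.6.
Then q_C = 19 − 0.25·17.6 = 14.6.
P_A = 92 − 2·17.6 − 14.6 = 42.2.

42.2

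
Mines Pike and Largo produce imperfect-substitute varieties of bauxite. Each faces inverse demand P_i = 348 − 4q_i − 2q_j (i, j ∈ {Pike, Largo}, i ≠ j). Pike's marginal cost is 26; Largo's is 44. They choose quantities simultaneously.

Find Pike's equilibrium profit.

4303.36

Mine Pike's profit: π = q_{Pike}(348 − 4q_{Pike} − 2q_{Largo}) − 26q_{Pike}.
∂π/∂q_{Pike} = 322 − 8q_{Pike} − 2q_{Largo} = 0 ⇒ q_{Pike} = 40.25 − 0.25q_{Largo}.
Similarly q_{Largo} = 38 − 0.25q_{Pike}.
Plugging q_{Largo} into Pike's best response: q_{Pike} = 40.25 − 0.25(38 − 0.25q_{Pike}) ⇒ 0.9375q_{Pike} = 30.75, so q_{Pike} = 32.8.
Then q_{Largo} = 38 − 0.25·32.8 = 29.8.
P_{Pike} = 348 − 4·32.8 − 2·29.8 = 157.2.
Profit = (157.2 − 26)·32.8 = 4303.36.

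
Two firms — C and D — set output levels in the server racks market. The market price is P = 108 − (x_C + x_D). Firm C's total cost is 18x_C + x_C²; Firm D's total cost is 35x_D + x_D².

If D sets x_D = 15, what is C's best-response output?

Firm C's profit: π = x_C(108 − (x_C + x_D)) − 18x_C − x_C².
∂π/∂x_C = 90 − 4x_C − x_D = 0, so x_C = 22.5 − 0.25x_D.
At x_D = 15: x_C = 22.5 − 0.25·15 = 18.75.

18.75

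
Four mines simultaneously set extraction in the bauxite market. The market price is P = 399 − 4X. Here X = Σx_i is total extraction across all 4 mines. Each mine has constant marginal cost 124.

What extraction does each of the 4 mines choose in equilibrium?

A representative mine's profit is π_i = x_i(399 − 4X) − 124x_i, with X = x_i + Σ_{j≠i} x_j.
First-order condition: 275 − 8x_i − 4Σ_{j≠i} x_j = 0.
With identical mines, set every x_j = x: then 275 − 8x − 12x = 0, i.e. x = 275/20 = 13.75.

13.75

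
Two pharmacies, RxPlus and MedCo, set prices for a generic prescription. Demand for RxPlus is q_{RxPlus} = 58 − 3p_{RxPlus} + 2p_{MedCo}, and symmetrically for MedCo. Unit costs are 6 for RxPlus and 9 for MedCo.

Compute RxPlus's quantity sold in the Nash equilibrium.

RxPlus's profit: π = (p_{RxPlus} − 6)(58 − 3p_{RxPlus} + 2p_{MedCo}).
∂π/∂p_{RxPlus} = 76 − 6p_{RxPlus} + 2p_{MedCo} = 0 ⇒ p_{RxPlus} = 38/3 + (1/3)p_{MedCo}.
Similarly p_{MedCo} = 85/6 + (1/3)p_{RxPlus}.
Substituting the second reaction function into the first: p_{RxPlus} = 38/3 + (1/3)(85/6 + (1/3)p_{RxPlus}), which gives (8/9)p_{RxPlus} = 313/18 ⇒ p_{RxPlus} = 19.5625.
Then p_{MedCo} = 85/6 + (1/3)·19.5625 = 20.6875.
q_{RxPlus} = 58 − 3·19.5625 + 2·20.6875 = 40.6875.

40.6875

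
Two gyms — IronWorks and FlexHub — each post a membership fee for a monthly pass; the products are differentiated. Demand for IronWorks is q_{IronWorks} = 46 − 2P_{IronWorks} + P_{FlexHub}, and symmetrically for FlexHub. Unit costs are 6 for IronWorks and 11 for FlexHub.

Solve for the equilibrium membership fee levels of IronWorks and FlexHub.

20, 22

IronWorks's profit: π = (P_{IronWorks} − 6)(46 − 2P_{IronWorks} + P_{FlexHub}).
∂π/∂P_{IronWorks} = 58 − 4P_{IronWorks} + P_{FlexHub} = 0 ⇒ P_{IronWorks} = 14.5 + 0.25P_{FlexHub}.
Similarly P_{FlexHub} = 17 + 0.25P_{IronWorks}.
Plugging P_{FlexHub} into IronWorks's best response: P_{IronWorks} = 14.5 + 0.25(17 + 0.25P_{IronWorks}) ⇒ 0.9375P_{IronWorks} = 18.75, so P_{IronWorks} = 20.
Then P_{FlexHub} = 17 + 0.25·20 = 22.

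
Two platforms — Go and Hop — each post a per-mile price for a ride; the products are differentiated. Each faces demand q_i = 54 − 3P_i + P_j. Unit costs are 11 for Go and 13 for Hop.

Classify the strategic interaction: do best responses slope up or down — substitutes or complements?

strategic complements

Go's profit: π = (P_{Go} − 11)(54 − 3P_{Go} + P_{Hop}).
∂π/∂P_{Go} = 87 − 6P_{Go} + P_{Hop} = 0 ⇒ P_{Go} = 14.5 + (1/6)P_{Hop}.
The best-response slope dP_{Go}/dP_{Hop} = 1/6 > 0: the reaction function is upward-sloping, so the choices are strategic complements.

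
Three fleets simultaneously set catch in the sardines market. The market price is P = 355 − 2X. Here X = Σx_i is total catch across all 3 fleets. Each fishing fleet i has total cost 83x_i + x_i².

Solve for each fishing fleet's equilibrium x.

A representative fishing fleet's profit is π_i = x_i(355 − 2X) − 83x_i − x_i², with X = x_i + Σ_{j≠i} x_j.
First-order condition: 272 − 6x_i − 2Σ_{j≠i} x_j = 0.
With identical fishing fleets, set every x_j = x: then 272 − 6x − 4x = 0, i.e. x = 272/10 = 27.2.

27.2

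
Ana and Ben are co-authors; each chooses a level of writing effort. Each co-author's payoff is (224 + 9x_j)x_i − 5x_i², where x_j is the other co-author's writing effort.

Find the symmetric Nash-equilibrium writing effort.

224

Ana's payoff is (224 + 9x_B)x_A − 5x_A².
∂π/∂x_A = 224 + 9x_B − 10x_A = 0, so x_A = 22.4 + 0.9x_B.
Setting x_A = x_B in the reaction function: x_A = 22.4 + 0.9x_A, so x_A = 22.4 / 0.1 = 224.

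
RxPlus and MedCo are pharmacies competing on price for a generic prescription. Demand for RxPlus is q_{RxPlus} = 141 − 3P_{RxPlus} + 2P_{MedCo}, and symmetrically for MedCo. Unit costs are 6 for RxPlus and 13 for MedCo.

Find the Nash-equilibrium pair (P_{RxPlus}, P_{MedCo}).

RxPlus's profit: π = (P_{RxPlus} − 6)(141 − 3P_{RxPlus} + 2P_{MedCo}).
∂π/∂P_{RxPlus} = 159 − 6P_{RxPlus} + 2P_{MedCo} = 0 ⇒ P_{RxPlus} = 26.5 + (1/3)P_{MedCo}.
Similarly P_{MedCo} = 30 + (1/3)P_{RxPlus}.
Plugging P_{MedCo} into RxPlus's best response: P_{RxPlus} = 26.5 + (1/3)(30 + (1/3)P_{RxPlus}) ⇒ (8/9)P_{RxPlus} = 36.5, so P_{RxPlus} = 41.0625.
Then P_{MedCo} = 30 + (1/3)·41.0625 = 43.6875.

41.0625, 43.6875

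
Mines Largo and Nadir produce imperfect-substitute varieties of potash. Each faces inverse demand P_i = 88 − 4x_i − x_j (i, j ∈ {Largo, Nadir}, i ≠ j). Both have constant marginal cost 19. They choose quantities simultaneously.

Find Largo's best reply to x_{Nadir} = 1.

8.5

Mine Largo's profit: π = x_{Largo}(88 − 4x_{Largo} − x_{Nadir}) − 19x_{Largo}.
∂π/∂x_{Largo} = 69 − 8x_{Largo} − x_{Nadir} = 0 ⇒ x_{Largo} = 8.625 − 0.125x_{Nadir}.
At x_{Nadir} = 1: x_{Largo} = 8.625 − 0.125·1 = 8.5.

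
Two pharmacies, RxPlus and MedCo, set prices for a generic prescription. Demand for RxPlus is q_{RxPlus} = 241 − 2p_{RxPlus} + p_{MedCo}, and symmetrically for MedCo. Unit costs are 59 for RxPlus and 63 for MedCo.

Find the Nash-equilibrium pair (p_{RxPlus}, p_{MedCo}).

RxPlus's profit: π = (p_{RxPlus} − 59)(241 − 2p_{RxPlus} + p_{MedCo}).
∂π/∂p_{RxPlus} = 359 − 4p_{RxPlus} + p_{MedCo} = 0 ⇒ p_{RxPlus} = 89.75 + 0.25p_{MedCo}.
Similarly p_{MedCo} = 91.75 + 0.25p_{RxPlus}.
Substituting the second reaction function into the first: p_{RxPlus} = 89.75 + 0.25(91.75 + 0.25p_{RxPlus}), which gives 0.9375p_{RxPlus} = 112.6875 ⇒ p_{RxPlus} = 120.2.
Then p_{MedCo} = 91.75 + 0.25·120.2 = 121.8.

120.2, 121.8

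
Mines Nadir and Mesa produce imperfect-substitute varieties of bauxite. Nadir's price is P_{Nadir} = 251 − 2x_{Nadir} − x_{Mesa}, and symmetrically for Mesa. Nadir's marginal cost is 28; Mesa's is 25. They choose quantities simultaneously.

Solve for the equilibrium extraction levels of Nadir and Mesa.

44.4, 45.4

Mine Nadir's profit: π = x_{Nadir}(251 − 2x_{Nadir} − x_{Mesa}) − 28x_{Nadir}.
∂π/∂x_{Nadir} = 223 − 4x_{Nadir} − x_{Mesa} = 0 ⇒ x_{Nadir} = 55.75 − 0.25x_{Mesa}.
Similarly x_{Mesa} = 56.5 − 0.25x_{Nadir}.
Solving the two reaction functions simultaneously: (1 − (−0.25)(−0.25))x_{Nadir} = 55.75 − 0.25·56.5, so 0.9375x_{Nadir} = 41.625 and x_{Nadir} = 44.4.
Then x_{Mesa} = 56.5 − 0.25·44.4 = 45.4.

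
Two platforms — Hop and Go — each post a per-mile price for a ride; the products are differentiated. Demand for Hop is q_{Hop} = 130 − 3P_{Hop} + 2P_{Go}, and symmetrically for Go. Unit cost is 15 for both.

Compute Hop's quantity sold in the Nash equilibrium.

86.25

Hop's profit: π = (P_{Hop} − 15)(130 − 3P_{Hop} + 2P_{Go}).
∂π/∂P_{Hop} = 175 − 6P_{Hop} + 2P_{Go} = 0 ⇒ P_{Hop} = 175/6 + (1/3)P_{Go}.
The game is symmetric, so in equilibrium P_{Go} = P_{Hop}: the reaction function gives (2/3)P_{Hop} = 175/6, hence P_{Hop} = 43.75.
q_{Hop} = 130 − 3·43.75 + 2·43.75 = 86.25.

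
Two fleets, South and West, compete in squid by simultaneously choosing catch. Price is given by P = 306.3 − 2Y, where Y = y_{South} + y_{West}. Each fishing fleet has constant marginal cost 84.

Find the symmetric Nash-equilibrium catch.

Fishing fleet South's profit: π = y_{South}(306.3 − 2(y_{South} + y_{West})) − 84y_{South}.
∂π/∂y_{South} = 222.3 − 4y_{South} − 2y_{West} = 0, so y_{South} = 55.575 − 0.5y_{West}.
Setting y_{South} = y_{West} in the reaction function: y_{South} = 55.575 − 0.5y_{South}, so y_{South} = 55.575 / 1.5 = 37.05.

37.05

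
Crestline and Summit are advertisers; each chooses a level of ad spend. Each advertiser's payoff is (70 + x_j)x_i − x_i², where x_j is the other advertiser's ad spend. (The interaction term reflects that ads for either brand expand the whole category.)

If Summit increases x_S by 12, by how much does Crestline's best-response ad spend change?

6

Crestline's payoff is (70 + x_S)x_C − x_C².
∂π/∂x_C = 70 + x_S − 2x_C = 0, so x_C = 35 + 0.5x_S.
The reaction-function slope is 0.5, so a 12-unit rise in x_S moves x_C by 0.5 × 12 = 6. Crestline's best response rises — the actions are strategic complements.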